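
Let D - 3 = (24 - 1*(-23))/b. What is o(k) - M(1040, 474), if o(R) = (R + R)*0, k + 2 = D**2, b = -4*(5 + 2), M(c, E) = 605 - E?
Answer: -131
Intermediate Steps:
b = -28 (b = -4*7 = -28)
D = 37/28 (D = 3 + (24 - 1*(-23))/(-28) = 3 + (24 + 23)*(-1/28) = 3 + 47*(-1/28) = 3 - 47/28 = 37/28 ≈ 1.3214)
k = -199/784 (k = -2 + (37/28)**2 = -2 + 1369/784 = -199/784 ≈ -0.25383)
o(R) = 0 (o(R) = (2*R)*0 = 0)
o(k) - M(1040, 474) = 0 - (605 - 1*474) = 0 - (605 - 474) = 0 - 1*131 = 0 - 131 = -131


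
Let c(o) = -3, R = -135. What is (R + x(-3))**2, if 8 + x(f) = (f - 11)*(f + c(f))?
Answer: 3481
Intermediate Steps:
x(f) = -8 + (-11 + f)*(-3 + f) (x(f) = -8 + (f - 11)*(f - 3) = -8 + (-11 + f)*(-3 + f))
(R + x(-3))**2 = (-135 + (25 + (-3)**2 - 14*(-3)))**2 = (-135 + (25 + 9 + 42))**2 = (-135 + 76)**2 = (-59)**2 = 3481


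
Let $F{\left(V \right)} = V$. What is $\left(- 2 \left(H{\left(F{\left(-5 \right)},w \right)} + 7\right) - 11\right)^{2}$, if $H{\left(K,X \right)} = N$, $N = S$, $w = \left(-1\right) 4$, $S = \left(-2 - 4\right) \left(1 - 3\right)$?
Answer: $2401$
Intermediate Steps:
$S = 12$ ($S = \left(-6\right) \left(-2\right) = 12$)
$w = -4$
$N = 12$
$H{\left(K,X \right)} = 12$
$\left(- 2 \left(H{\left(F{\left(-5 \right)},w \right)} + 7\right) - 11\right)^{2} = \left(- 2 \left(12 + 7\right) - 11\right)^{2} = \left(\left(-2\right) 19 - 11\right)^{2} = \left(-38 - 11\right)^{2} = \left(-49\right)^{2} = 2401$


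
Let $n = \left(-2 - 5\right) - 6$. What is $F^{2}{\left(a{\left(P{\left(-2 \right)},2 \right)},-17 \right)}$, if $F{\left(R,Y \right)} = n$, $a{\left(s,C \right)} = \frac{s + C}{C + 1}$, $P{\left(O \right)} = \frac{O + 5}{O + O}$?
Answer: $169$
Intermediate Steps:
$n = -13$ ($n = \left(-2 - 5\right) - 6 = -7 - 6 = -13$)
$P{\left(O \right)} = \frac{5 + O}{2 O}$
$a{\left(s,C \right)} = \frac{C + s}{1 + C}$
$F{\left(R,Y \right)} = -13$
$F^{2}{\left(a{\left(P{\left(-2 \right)},2 \right)},-17 \right)} = \left(-13\right)^{2} = 169$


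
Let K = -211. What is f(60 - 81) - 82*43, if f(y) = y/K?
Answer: -743965/211 ≈ -3525.9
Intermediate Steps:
f(y) = -y/211 (f(y) = y/(-211) = y*(-1/211) = -y/211)
f(60 - 81) - 82*43 = -(60 - 81)/211 - 82*43 = -1/211*(-21) - 1*3526 = 21/211 - 3526 = -743965/211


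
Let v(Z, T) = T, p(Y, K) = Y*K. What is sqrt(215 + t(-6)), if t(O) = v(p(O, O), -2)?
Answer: sqrt(213) ≈ 14.595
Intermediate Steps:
p(Y, K) = K*Y
t(O) = -2
sqrt(215 + t(-6)) = sqrt(215 - 2) = sqrt(213)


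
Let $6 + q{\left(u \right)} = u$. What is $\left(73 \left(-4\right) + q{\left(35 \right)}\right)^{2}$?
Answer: $69169$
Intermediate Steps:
$q{\left(u \right)} = -6 + u$
$\left(73 \left(-4\right) + q{\left(35 \right)}\right)^{2} = \left(73 \left(-4\right) + \left(-6 + 35\right)\right)^{2} = \left(-292 + 29\right)^{2} = \left(-263\right)^{2} = 69169$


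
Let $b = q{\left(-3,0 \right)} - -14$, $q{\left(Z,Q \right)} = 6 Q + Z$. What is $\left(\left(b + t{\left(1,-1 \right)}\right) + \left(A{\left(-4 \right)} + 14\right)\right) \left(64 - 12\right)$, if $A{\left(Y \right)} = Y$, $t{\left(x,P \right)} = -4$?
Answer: $884$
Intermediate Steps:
$q{\left(Z,Q \right)} = Z + 6 Q$
$b = 11$ ($b = \left(-3 + 6 \cdot 0\right) - -14 = \left(-3 + 0\right) + 14 = -3 + 14 = 11$)
$\left(\left(b + t{\left(1,-1 \right)}\right) + \left(A{\left(-4 \right)} + 14\right)\right) \left(64 - 12\right) = \left(\left(11 - 4\right) + \left(-4 + 14\right)\right) \left(64 - 12\right) = \left(7 + 10\right) 52 = 17 \cdot 52 = 884$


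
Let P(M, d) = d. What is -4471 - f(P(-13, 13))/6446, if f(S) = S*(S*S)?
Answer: -28822263/6446 ≈ -4471.3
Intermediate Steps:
f(S) = S³ (f(S) = S*S² = S³)
-4471 - f(P(-13, 13))/6446 = -4471 - 13³/6446 = -4471 - 2197/6446 = -28822263/6446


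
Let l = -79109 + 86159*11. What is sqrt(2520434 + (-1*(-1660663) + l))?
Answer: sqrt(5049737) ≈ 2247.2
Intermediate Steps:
l = 868640 (l = -79109 + 947749 = 868640)
sqrt(2520434 + (-1*(-1660663) + l)) = sqrt(2520434 + (-1*(-1660663) + 868640)) = sqrt(2520434 + (1660663 + 868640)) = sqrt(2520434 + 2529303) = sqrt(5049737)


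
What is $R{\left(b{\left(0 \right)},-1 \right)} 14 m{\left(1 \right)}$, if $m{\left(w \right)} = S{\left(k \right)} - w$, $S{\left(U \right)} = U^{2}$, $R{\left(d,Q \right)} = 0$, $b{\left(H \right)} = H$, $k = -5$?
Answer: $0$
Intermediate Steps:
$m{\left(w \right)} = 25 - w$ ($m{\left(w \right)} = \left(-5\right)^{2} - w = 25 - w$)
$R{\left(b{\left(0 \right)},-1 \right)} 14 m{\left(1 \right)} = 0 \cdot 14 \left(25 - 1\right) = 0 \left(25 - 1\right) = 0 \cdot 24 = 0$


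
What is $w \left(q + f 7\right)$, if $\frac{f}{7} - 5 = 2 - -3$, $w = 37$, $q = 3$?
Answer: $18241$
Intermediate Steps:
$f = 70$ ($f = 35 + 7 \left(2 - -3\right) = 35 + 7 \left(2 + 3\right) = 35 + 7 \cdot 5 = 35 + 35 = 70$)
$w \left(q + f 7\right) = 37 \left(3 + 70 \cdot 7\right) = 37 \left(3 + 490\right) = 37 \cdot 493 = 18241$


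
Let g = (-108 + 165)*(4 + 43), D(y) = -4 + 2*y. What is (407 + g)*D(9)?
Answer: 43204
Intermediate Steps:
g = 2679 (g = 57*47 = 2679)
(407 + g)*D(9) = (407 + 2679)*(-4 + 2*9) = 3086*(-4 + 18) = 3086*14 = 43204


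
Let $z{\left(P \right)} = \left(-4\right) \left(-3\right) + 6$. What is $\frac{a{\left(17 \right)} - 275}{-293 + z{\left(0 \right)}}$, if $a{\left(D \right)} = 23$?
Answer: $\frac{252}{275} \approx 0.91636$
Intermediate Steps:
$z{\left(P \right)} = 18$ ($z{\left(P \right)} = 12 + 6 = 18$)
$\frac{a{\left(17 \right)} - 275}{-293 + z{\left(0 \right)}} = \frac{23 - 275}{-293 + 18} = - \frac{252}{-275} = \left(-252\right) \left(- \frac{1}{275}\right) = \frac{252}{275}$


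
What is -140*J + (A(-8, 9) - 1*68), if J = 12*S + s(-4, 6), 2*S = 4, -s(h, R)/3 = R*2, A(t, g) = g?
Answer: 1621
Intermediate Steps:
s(h, R) = -6*R (s(h, R) = -3*R*2 = -6*R)
S = 2 (S = (½)*4 = 2)
J = -12 (J = 12*2 - 6*6 = 24 - 36 = -12)
-140*J + (A(-8, 9) - 1*68) = -140*(-12) + (9 - 1*68) = 1680 + (9 - 68) = 1680 - 59 = 1621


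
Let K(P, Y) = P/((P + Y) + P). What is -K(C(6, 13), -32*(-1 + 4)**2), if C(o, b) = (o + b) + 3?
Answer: 11/122 ≈ 0.090164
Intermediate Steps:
C(o, b) = 3 + b + o (C(o, b) = (b + o) + 3 = 3 + b + o)
K(P, Y) = P/(Y + 2*P)
-K(C(6, 13), -32*(-1 + 4)**2) = -(3 + 13 + 6)/(-32*(-1 + 4)**2 + 2*(3 + 13 + 6)) = -22/(-32*3**2 + 2*22) = -22/(-32*9 + 44) = -22/(-288 + 44) = -22/(-244) = -22*(-1)/244 = -1*(-11/122) = 11/122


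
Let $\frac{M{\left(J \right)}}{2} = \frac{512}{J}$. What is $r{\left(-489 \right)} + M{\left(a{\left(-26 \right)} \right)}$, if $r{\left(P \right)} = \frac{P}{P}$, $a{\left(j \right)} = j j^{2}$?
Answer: $\frac{2069}{2197} \approx 0.94174$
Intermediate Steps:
$a{\left(j \right)} = j^{3}$
$M{\left(J \right)} = \frac{1024}{J}$ ($M{\left(J \right)} = 2 \frac{512}{J} = \frac{1024}{J}$)
$r{\left(P \right)} = 1$
$r{\left(-489 \right)} + M{\left(a{\left(-26 \right)} \right)} = 1 + \frac{1024}{\left(-26\right)^{3}} = 1 + \frac{1024}{-17576} = 1 + 1024 \left(- \frac{1}{17576}\right) = 1 - \frac{128}{2197} = \frac{2069}{2197}$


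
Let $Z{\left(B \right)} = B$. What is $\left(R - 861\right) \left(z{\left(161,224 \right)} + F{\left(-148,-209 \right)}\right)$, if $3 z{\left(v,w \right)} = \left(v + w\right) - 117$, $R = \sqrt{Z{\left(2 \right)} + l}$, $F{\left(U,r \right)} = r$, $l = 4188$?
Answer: $103033 - \frac{359 \sqrt{4190}}{3} \approx 95287.0$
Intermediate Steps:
$R = \sqrt{4190}$ ($R = \sqrt{2 + 4188} = \sqrt{4190} \approx 64.73$)
$z{\left(v,w \right)} = -39 + \frac{v}{3} + \frac{w}{3}$ ($z{\left(v,w \right)} = \frac{\left(v + w\right) - 117}{3} = \frac{-117 + v + w}{3} = -39 + \frac{v}{3} + \frac{w}{3}$)
$\left(R - 861\right) \left(z{\left(161,224 \right)} + F{\left(-148,-209 \right)}\right) = \left(\sqrt{4190} - 861\right) \left(\left(-39 + \frac{1}{3} \cdot 161 + \frac{1}{3} \cdot 224\right) - 209\right) = \left(-861 + \sqrt{4190}\right) \left(\left(-39 + \frac{161}{3} + \frac{224}{3}\right) - 209\right) = \left(-861 + \sqrt{4190}\right) \left(\frac{268}{3} - 209\right) = \left(-861 + \sqrt{4190}\right) \left(- \frac{359}{3}\right) = 103033 - \frac{359 \sqrt{4190}}{3}$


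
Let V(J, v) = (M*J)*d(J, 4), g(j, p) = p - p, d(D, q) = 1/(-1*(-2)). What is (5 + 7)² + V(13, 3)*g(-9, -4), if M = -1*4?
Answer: 144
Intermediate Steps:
M = -4
d(D, q) = ½ (d(D, q) = 1/2 = 1*(½) = ½)
g(j, p) = 0
V(J, v) = -2*J (V(J, v) = -4*J*(½) = -2*J)
(5 + 7)² + V(13, 3)*g(-9, -4) = (5 + 7)² - 2*13*0 = 12² - 26*0 = 144 + 0 = 144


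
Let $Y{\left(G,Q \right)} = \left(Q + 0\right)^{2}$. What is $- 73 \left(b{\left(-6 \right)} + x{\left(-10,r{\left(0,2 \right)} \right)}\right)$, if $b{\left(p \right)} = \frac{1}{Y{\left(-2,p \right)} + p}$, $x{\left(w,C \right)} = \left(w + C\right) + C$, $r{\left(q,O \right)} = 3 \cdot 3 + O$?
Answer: $- \frac{26353}{30} \approx -878.43$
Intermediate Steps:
$r{\left(q,O \right)} = 9 + O$
$Y{\left(G,Q \right)} = Q^{2}$
$x{\left(w,C \right)} = w + 2 C$ ($x{\left(w,C \right)} = \left(C + w\right) + C = w + 2 C$)
$b{\left(p \right)} = \frac{1}{p + p^{2}}$ ($b{\left(p \right)} = \frac{1}{p^{2} + p} = \frac{1}{p + p^{2}}$)
$- 73 \left(b{\left(-6 \right)} + x{\left(-10,r{\left(0,2 \right)} \right)}\right) = - 73 \left(\frac{1}{\left(-6\right) \left(1 - 6\right)} - \left(10 - 2 \left(9 + 2\right)\right)\right) = - 73 \left(- \frac{1}{6 \left(-5\right)} + \left(-10 + 2 \cdot 11\right)\right) = - 73 \left(\left(- \frac{1}{6}\right) \left(- \frac{1}{5}\right) + \left(-10 + 22\right)\right) = - 73 \left(\frac{1}{30} + 12\right) = \left(-73\right) \frac{361}{30} = - \frac{26353}{30}$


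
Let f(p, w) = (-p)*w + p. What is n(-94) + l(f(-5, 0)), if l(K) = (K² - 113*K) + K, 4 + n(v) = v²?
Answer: 9417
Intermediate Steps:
n(v) = -4 + v²
f(p, w) = p - p*w (f(p, w) = -p*w + p = p - p*w)
l(K) = K² - 112*K
n(-94) + l(f(-5, 0)) = (-4 + (-94)²) + (-5*(1 - 1*0))*(-112 - 5*(1 - 1*0)) = (-4 + 8836) + (-5*(1 + 0))*(-112 - 5*(1 + 0)) = 8832 + (-5*1)*(-112 - 5*1) = 8832 - 5*(-112 - 5) = 8832 - 5*(-117) = 8832 + 585 = 9417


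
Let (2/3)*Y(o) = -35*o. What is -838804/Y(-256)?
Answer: -209701/3360 ≈ -62.411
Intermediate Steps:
Y(o) = -105*o/2 (Y(o) = 3*(-35*o)/2 = -105*o/2)
-838804/Y(-256) = -838804/((-105/2*(-256))) = -838804/13440 = -838804*1/13440 = -209701/3360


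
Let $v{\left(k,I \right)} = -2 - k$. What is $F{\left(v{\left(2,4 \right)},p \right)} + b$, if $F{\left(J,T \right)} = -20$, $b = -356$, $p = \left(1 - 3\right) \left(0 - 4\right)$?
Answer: $-376$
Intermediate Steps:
$p = 8$ ($p = \left(-2\right) \left(-4\right) = 8$)
$F{\left(v{\left(2,4 \right)},p \right)} + b = -20 - 356 = -376$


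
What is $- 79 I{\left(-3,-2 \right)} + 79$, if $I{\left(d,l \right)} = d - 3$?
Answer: $553$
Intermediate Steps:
$I{\left(d,l \right)} = -3 + d$ ($I{\left(d,l \right)} = d - 3 = -3 + d$)
$- 79 I{\left(-3,-2 \right)} + 79 = - 79 \left(-3 - 3\right) + 79 = \left(-79\right) \left(-6\right) + 79 = 474 + 79 = 553$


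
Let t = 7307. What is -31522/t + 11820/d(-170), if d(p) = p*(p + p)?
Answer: -86780143/21117230 ≈ -4.1094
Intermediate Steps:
d(p) = 2*p**2 (d(p) = p*(2*p) = 2*p**2)
-31522/t + 11820/d(-170) = -31522/7307 + 11820/((2*(-170)**2)) = -31522*1/7307 + 11820/((2*28900)) = -31522/7307 + 11820/57800 = -31522/7307 + 11820*(1/57800) = -31522/7307 + 591/2890 = -86780143/21117230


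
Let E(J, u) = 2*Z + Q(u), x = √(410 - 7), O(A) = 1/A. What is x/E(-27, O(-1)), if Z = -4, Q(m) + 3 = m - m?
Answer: -√403/11 ≈ -1.8250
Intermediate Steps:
Q(m) = -3 (Q(m) = -3 + (m - m) = -3 + 0 = -3)
x = √403 ≈ 20.075
E(J, u) = -11 (E(J, u) = 2*(-4) - 3 = -8 - 3 = -11)
x/E(-27, O(-1)) = √403/(-11) = √403*(-1/11) = -√403/11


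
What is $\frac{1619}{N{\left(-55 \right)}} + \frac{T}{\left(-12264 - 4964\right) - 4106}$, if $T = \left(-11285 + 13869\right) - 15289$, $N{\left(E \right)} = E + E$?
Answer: $- \frac{8285549}{586685} \approx -14.123$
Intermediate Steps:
$N{\left(E \right)} = 2 E$
$T = -12705$ ($T = 2584 - 15289 = -12705$)
$\frac{1619}{N{\left(-55 \right)}} + \frac{T}{\left(-12264 - 4964\right) - 4106} = \frac{1619}{2 \left(-55\right)} - \frac{12705}{\left(-12264 - 4964\right) - 4106} = \frac{1619}{-110} - \frac{12705}{-17228 - 4106} = 1619 \left(- \frac{1}{110}\right) - \frac{12705}{-21334} = - \frac{1619}{110} - - \frac{12705}{21334} = - \frac{1619}{110} + \frac{12705}{21334} = - \frac{8285549}{586685}$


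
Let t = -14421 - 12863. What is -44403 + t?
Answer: -71687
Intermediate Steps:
t = -27284
-44403 + t = -44403 - 27284 = -71687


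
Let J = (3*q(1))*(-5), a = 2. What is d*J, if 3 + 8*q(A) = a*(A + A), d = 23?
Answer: -345/8 ≈ -43.125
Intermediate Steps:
q(A) = -3/8 + A/2 (q(A) = -3/8 + (2*(A + A))/8 = -3/8 + (2*(2*A))/8 = -3/8 + (4*A)/8 = -3/8 + A/2)
J = -15/8 (J = (3*(-3/8 + (1/2)*1))*(-5) = (3*(-3/8 + 1/2))*(-5) = (3*(1/8))*(-5) = (3/8)*(-5) = -15/8 ≈ -1.8750)
d*J = 23*(-15/8) = -345/8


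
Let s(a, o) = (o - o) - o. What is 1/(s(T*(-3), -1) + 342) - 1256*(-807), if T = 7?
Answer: 347662057/343 ≈ 1.0136e+6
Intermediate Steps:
s(a, o) = -o (s(a, o) = 0 - o = -o)
1/(s(T*(-3), -1) + 342) - 1256*(-807) = 1/(-1*(-1) + 342) - 1256*(-807) = 1/(1 + 342) + 1013592 = 1/343 + 1013592 = 347662057/343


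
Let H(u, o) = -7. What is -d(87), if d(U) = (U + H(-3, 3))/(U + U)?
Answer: -40/87 ≈ -0.45977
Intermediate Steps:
d(U) = (-7 + U)/(2*U) (d(U) = (U - 7)/(U + U) = (-7 + U)/((2*U)) = (-7 + U)*(1/(2*U)) = (-7 + U)/(2*U))
-d(87) = -(-7 + 87)/(2*87) = -80/(2*87) = -1*40/87 = -40/87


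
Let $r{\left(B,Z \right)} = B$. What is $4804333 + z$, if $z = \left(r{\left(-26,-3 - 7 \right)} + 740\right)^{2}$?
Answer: $5314129$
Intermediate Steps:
$z = 509796$ ($z = \left(-26 + 740\right)^{2} = 714^{2} = 509796$)
$4804333 + z = 4804333 + 509796 = 5314129$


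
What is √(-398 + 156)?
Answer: 11*I*√2 ≈ 15.556*I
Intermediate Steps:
√(-398 + 156) = √(-242) = 11*I*√2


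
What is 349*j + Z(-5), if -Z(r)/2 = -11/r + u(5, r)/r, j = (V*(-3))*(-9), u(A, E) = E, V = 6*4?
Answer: 1130728/5 ≈ 2.2615e+5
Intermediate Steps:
V = 24
j = 648 (j = (24*(-3))*(-9) = -72*(-9) = 648)
Z(r) = -2 + 22/r (Z(r) = -2*(-11/r + r/r) = -2*(-11/r + 1) = -2*(1 - 11/r) = -2 + 22/r)
349*j + Z(-5) = 349*648 + (-2 + 22/(-5)) = 226152 + (-2 + 22*(-1/5)) = 226152 + (-2 - 22/5) = 226152 - 32/5 = 1130728/5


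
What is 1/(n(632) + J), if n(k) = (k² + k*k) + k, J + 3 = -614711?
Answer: 1/184766 ≈ 5.4123e-6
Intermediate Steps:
J = -614714 (J = -3 - 614711 = -614714)
n(k) = k + 2*k² (n(k) = (k² + k²) + k = 2*k² + k = k + 2*k²)
1/(n(632) + J) = 1/(632*(1 + 2*632) - 614714) = 1/(632*(1 + 1264) - 614714) = 1/(632*1265 - 614714) = 1/(799480 - 614714) = 1/184766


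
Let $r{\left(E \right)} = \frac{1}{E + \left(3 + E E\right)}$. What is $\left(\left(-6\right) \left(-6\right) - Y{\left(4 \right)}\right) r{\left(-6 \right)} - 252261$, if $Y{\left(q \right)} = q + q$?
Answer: $- \frac{8324585}{33} \approx -2.5226 \cdot 10^{5}$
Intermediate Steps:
$r{\left(E \right)} = \frac{1}{3 + E + E^{2}}$ ($r{\left(E \right)} = \frac{1}{E + \left(3 + E^{2}\right)} = \frac{1}{3 + E + E^{2}}$)
$Y{\left(q \right)} = 2 q$
$\left(\left(-6\right) \left(-6\right) - Y{\left(4 \right)}\right) r{\left(-6 \right)} - 252261 = \frac{\left(-6\right) \left(-6\right) - 2 \cdot 4}{3 - 6 + \left(-6\right)^{2}} - 252261 = \frac{36 - 8}{3 - 6 + 36} - 252261 = \frac{36 - 8}{33} - 252261 = 28 \cdot \frac{1}{33} - 252261 = \frac{28}{33} - 252261 = - \frac{8324585}{33}$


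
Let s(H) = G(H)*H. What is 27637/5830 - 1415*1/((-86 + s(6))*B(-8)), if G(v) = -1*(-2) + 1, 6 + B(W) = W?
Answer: 9030487/2775080 ≈ 3.2541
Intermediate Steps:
B(W) = -6 + W
G(v) = 3 (G(v) = 2 + 1 = 3)
s(H) = 3*H
27637/5830 - 1415*1/((-86 + s(6))*B(-8)) = 27637/5830 - 1415*1/((-86 + 3*6)*(-6 - 8)) = 27637*(1/5830) - 1415*(-1/(14*(-86 + 18))) = 27637/5830 - 1415/((-68*(-14))) = 27637/5830 - 1415/952 = 9030487/2775080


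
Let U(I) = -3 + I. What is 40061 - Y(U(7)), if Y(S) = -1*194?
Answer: 40255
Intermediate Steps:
Y(S) = -194
40061 - Y(U(7)) = 40061 - 1*(-194) = 40061 + 194 = 40255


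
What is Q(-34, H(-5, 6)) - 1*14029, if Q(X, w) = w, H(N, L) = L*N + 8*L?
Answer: -14011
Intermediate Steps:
H(N, L) = 8*L + L*N
Q(-34, H(-5, 6)) - 1*14029 = 6*(8 - 5) - 1*14029 = 6*3 - 14029 = 18 - 14029 = -14011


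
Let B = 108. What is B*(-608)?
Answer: -65664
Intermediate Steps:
B*(-608) = 108*(-608) = -65664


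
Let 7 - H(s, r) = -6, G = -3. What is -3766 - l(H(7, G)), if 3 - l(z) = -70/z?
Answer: -49067/13 ≈ -3774.4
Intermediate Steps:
H(s, r) = 13 (H(s, r) = 7 - 1*(-6) = 7 + 6 = 13)
l(z) = 3 + 70/z (l(z) = 3 - (-70)/z = 3 + 70/z)
-3766 - l(H(7, G)) = -3766 - (3 + 70/13) = -3766 - 1*109/13 = -3766 - 109/13 = -49067/13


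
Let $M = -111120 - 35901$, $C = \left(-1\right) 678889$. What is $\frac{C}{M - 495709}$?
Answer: $\frac{678889}{642730} \approx 1.0563$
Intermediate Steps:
$C = -678889$
$M = -147021$ ($M = -111120 - 35901 = -147021$)
$\frac{C}{M - 495709} = - \frac{678889}{-147021 - 495709} = - \frac{678889}{-642730} = \left(-678889\right) \left(- \frac{1}{642730}\right) = \frac{678889}{642730}$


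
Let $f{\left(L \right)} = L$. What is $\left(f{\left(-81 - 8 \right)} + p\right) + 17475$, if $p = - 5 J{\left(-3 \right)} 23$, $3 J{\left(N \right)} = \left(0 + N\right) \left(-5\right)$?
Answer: $16811$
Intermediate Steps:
$J{\left(N \right)} = - \frac{5 N}{3}$ ($J{\left(N \right)} = \frac{\left(0 + N\right) \left(-5\right)}{3} = \frac{N \left(-5\right)}{3} = \frac{\left(-5\right) N}{3} = - \frac{5 N}{3}$)
$p = -575$ ($p = - 5 \left(\left(- \frac{5}{3}\right) \left(-3\right)\right) 23 = \left(-5\right) 5 \cdot 23 = \left(-25\right) 23 = -575$)
$\left(f{\left(-81 - 8 \right)} + p\right) + 17475 = \left(\left(-81 - 8\right) - 575\right) + 17475 = \left(-89 - 575\right) + 17475 = -664 + 17475 = 16811$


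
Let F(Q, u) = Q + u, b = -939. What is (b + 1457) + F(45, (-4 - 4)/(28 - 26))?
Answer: 559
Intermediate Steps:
(b + 1457) + F(45, (-4 - 4)/(28 - 26)) = (-939 + 1457) + (45 + (-4 - 4)/(28 - 26)) = 518 + (45 - 8/2) = 518 + (45 - 8*½) = 518 + (45 - 4) = 518 + 41 = 559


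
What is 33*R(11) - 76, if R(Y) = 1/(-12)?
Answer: -315/4 ≈ -78.750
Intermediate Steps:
R(Y) = -1/12
33*R(11) - 76 = 33*(-1/12) - 76 = -11/4 - 76 = -315/4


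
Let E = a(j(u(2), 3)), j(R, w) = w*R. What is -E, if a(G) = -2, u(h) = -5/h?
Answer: 2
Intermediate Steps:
j(R, w) = R*w
E = -2
-E = -1*(-2) = 2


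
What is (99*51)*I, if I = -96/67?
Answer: -484704/67 ≈ -7234.4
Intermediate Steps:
I = -96/67 (I = -96*1/67 = -96/67 ≈ -1.4328)
(99*51)*I = (99*51)*(-96/67) = 5049*(-96/67) = -484704/67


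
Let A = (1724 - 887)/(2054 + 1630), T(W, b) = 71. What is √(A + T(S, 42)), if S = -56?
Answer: √26852369/614 ≈ 8.4396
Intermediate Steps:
A = 279/1228 (A = 837/3684 = 837*(1/3684) = 279/1228 ≈ 0.22720)
√(A + T(S, 42)) = √(279/1228 + 71) = √(87467/1228) = √26852369/614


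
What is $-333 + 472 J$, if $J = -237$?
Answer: $-112197$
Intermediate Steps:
$-333 + 472 J = -333 + 472 \left(-237\right) = -333 - 111864 = -112197$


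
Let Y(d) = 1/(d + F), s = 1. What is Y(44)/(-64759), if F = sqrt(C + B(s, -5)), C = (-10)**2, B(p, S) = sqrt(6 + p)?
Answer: -1/(64759*(44 + sqrt(100 + sqrt(7)))) ≈ -2.8527e-7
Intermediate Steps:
C = 100
F = sqrt(100 + sqrt(7)) (F = sqrt(100 + sqrt(6 + 1)) = sqrt(100 + sqrt(7)) ≈ 10.131)
Y(d) = 1/(d + sqrt(100 + sqrt(7)))
Y(44)/(-64759) = 1/((44 + sqrt(100 + sqrt(7)))*(-64759)) = -1/64759/(44 + sqrt(100 + sqrt(7))) = -1/(64759*(44 + sqrt(100 + sqrt(7))))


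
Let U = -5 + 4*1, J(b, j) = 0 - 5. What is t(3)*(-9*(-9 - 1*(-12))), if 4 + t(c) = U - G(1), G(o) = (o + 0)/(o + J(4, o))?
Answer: 513/4 ≈ 128.25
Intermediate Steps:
J(b, j) = -5
U = -1 (U = -5 + 4 = -1)
G(o) = o/(-5 + o) (G(o) = (o + 0)/(o - 5) = o/(-5 + o))
t(c) = -19/4 (t(c) = -4 + (-1 - 1/(-5 + 1)) = -4 + (-1 - 1/(-4)) = -4 + (-1 - (-1)/4) = -4 + (-1 - 1*(-¼)) = -4 + (-1 + ¼) = -4 - ¾ = -19/4)
t(3)*(-9*(-9 - 1*(-12))) = -(-171)*(-9 - 1*(-12))/4 = -(-171)*(-9 + 12)/4 = -(-171)*3/4 = -19/4*(-27) = 513/4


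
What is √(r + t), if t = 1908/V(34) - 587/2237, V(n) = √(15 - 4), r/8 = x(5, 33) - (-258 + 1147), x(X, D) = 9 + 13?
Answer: √(-4199937745663 + 105027498972*√11)/24607 ≈ 79.756*I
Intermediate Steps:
x(X, D) = 22
r = -6936 (r = 8*(22 - (-258 + 1147)) = 8*(22 - 1*889) = 8*(22 - 889) = 8*(-867) = -6936)
V(n) = √11
t = -587/2237 + 1908*√11/11 (t = 1908/(√11) - 587/2237 = 1908*(√11/11) - 587*1/2237 = 1908*√11/11 - 587/2237 = -587/2237 + 1908*√11/11 ≈ 575.02)
√(r + t) = √(-6936 + (-587/2237 + 1908*√11/11)) = √(-15516419/2237 + 1908*√11/11)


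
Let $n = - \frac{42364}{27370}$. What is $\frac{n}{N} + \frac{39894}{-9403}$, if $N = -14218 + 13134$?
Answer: $- \frac{2485756153}{586088990} \approx -4.2413$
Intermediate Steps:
$N = -1084$
$n = - \frac{178}{115}$ ($n = \left(-42364\right) \frac{1}{27370} = - \frac{178}{115} \approx -1.5478$)
$\frac{n}{N} + \frac{39894}{-9403} = - \frac{178}{115 \left(-1084\right)} + \frac{39894}{-9403} = \left(- \frac{178}{115}\right) \left(- \frac{1}{1084}\right) + 39894 \left(- \frac{1}{9403}\right) = \frac{89}{62330} - \frac{39894}{9403} = - \frac{2485756153}{586088990}$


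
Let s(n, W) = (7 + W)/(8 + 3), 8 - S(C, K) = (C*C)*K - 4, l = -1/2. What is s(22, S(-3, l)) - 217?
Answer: -4727/22 ≈ -214.86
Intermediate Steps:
l = -½ (l = -1*½ = -½ ≈ -0.50000)
S(C, K) = 12 - K*C² (S(C, K) = 8 - ((C*C)*K - 4) = 8 - (C²*K - 4) = 8 - (K*C² - 4) = 8 - (-4 + K*C²) = 8 + (4 - K*C²) = 12 - K*C²)
s(n, W) = 7/11 + W/11 (s(n, W) = (7 + W)/11 = (7 + W)*(1/11) = 7/11 + W/11)
s(22, S(-3, l)) - 217 = (7/11 + (12 - 1*(-½)*(-3)²)/11) - 217 = (7/11 + (12 - 1*(-½)*9)/11) - 217 = (7/11 + (12 + 9/2)/11) - 217 = (7/11 + (1/11)*(33/2)) - 217 = (7/11 + 3/2) - 217 = 47/22 - 217 = -4727/22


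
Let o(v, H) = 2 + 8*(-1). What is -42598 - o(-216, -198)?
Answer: -42592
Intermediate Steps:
o(v, H) = -6 (o(v, H) = 2 - 8 = -6)
-42598 - o(-216, -198) = -42598 - 1*(-6) = -42598 + 6 = -42592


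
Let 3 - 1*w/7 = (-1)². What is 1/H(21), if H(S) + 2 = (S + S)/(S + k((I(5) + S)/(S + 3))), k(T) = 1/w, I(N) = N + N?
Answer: -295/2 ≈ -147.50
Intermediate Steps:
w = 14 (w = 21 - 7*(-1)² = 21 - 7*1 = 21 - 7 = 14)
I(N) = 2*N
k(T) = 1/14
H(S) = -2 + 2*S/(1/14 + S) (H(S) = -2 + (S + S)/(S + 1/14) = -2 + (2*S)/(1/14 + S) = -2 + 2*S/(1/14 + S))
1/H(21) = 1/(-2/(1 + 14*21)) = 1/(-2/(1 + 294)) = 1/(-2/295) = -295/2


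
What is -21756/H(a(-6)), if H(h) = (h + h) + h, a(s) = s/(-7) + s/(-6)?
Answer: -50764/13 ≈ -3904.9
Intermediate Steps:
a(s) = -13*s/42 (a(s) = s*(-⅐) + s*(-⅙) = -s/7 - s/6 = -13*s/42)
H(h) = 3*h (H(h) = 2*h + h = 3*h)
-21756/H(a(-6)) = -21756/(3*(-13/42*(-6))) = -21756/(3*(13/7)) = -21756/39/7 = -21756*7/39 = -50764/13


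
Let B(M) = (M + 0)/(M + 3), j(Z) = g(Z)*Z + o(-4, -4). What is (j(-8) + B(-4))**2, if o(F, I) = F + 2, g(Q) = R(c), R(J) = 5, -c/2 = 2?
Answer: 1444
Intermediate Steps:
c = -4 (c = -2*2 = -4)
g(Q) = 5
o(F, I) = 2 + F
j(Z) = -2 + 5*Z (j(Z) = 5*Z + (2 - 4) = 5*Z - 2 = -2 + 5*Z)
B(M) = M/(3 + M)
(j(-8) + B(-4))**2 = ((-2 + 5*(-8)) - 4/(3 - 4))**2 = ((-2 - 40) - 4/(-1))**2 = (-42 - 4*(-1))**2 = (-42 + 4)**2 = (-38)**2 = 1444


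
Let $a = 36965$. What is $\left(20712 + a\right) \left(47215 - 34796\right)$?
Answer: $716290663$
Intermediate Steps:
$\left(20712 + a\right) \left(47215 - 34796\right) = \left(20712 + 36965\right) \left(47215 - 34796\right) = 57677 \cdot 12419 = 716290663$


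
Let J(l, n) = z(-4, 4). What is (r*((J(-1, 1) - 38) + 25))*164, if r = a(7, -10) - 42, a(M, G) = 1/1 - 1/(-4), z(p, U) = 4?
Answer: 60147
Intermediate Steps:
J(l, n) = 4
a(M, G) = 5/4 (a(M, G) = 1*1 - 1*(-¼) = 1 + ¼ = 5/4)
r = -163/4 (r = 5/4 - 42 = -163/4 ≈ -40.750)
(r*((J(-1, 1) - 38) + 25))*164 = -163*((4 - 38) + 25)/4*164 = -163*(-34 + 25)/4*164 = -163/4*(-9)*164 = (1467/4)*164 = 60147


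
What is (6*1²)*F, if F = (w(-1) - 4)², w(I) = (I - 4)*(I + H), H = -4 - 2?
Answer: 5766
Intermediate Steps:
H = -6
w(I) = (-6 + I)*(-4 + I) (w(I) = (I - 4)*(I - 6) = (-4 + I)*(-6 + I) = (-6 + I)*(-4 + I))
F = 961 (F = ((24 + (-1)² - 10*(-1)) - 4)² = ((24 + 1 + 10) - 4)² = (35 - 4)² = 31² = 961)
(6*1²)*F = (6*1²)*961 = (6*1)*961 = 6*961 = 5766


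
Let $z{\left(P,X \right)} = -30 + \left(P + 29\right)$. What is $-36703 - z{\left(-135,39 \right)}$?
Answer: $-36567$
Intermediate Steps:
$z{\left(P,X \right)} = -1 + P$ ($z{\left(P,X \right)} = -30 + \left(29 + P\right) = -1 + P$)
$-36703 - z{\left(-135,39 \right)} = -36703 - \left(-1 - 135\right) = -36703 - -136 = -36703 + 136 = -36567$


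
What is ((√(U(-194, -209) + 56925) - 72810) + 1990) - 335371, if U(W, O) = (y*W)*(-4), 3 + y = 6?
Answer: -406191 + √59253 ≈ -4.0595e+5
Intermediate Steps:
y = 3 (y = -3 + 6 = 3)
U(W, O) = -12*W (U(W, O) = (3*W)*(-4) = -12*W)
((√(U(-194, -209) + 56925) - 72810) + 1990) - 335371 = ((√(-12*(-194) + 56925) - 72810) + 1990) - 335371 = ((√(2328 + 56925) - 72810) + 1990) - 335371 = ((√59253 - 72810) + 1990) - 335371 = ((-72810 + √59253) + 1990) - 335371 = (-70820 + √59253) - 335371 = -406191 + √59253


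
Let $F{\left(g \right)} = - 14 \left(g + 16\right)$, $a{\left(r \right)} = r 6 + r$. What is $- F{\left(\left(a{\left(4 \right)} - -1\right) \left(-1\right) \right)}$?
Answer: $-182$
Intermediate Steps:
$a{\left(r \right)} = 7 r$ ($a{\left(r \right)} = 6 r + r = 7 r$)
$F{\left(g \right)} = -224 - 14 g$ ($F{\left(g \right)} = - 14 \left(16 + g\right) = -224 - 14 g$)
$- F{\left(\left(a{\left(4 \right)} - -1\right) \left(-1\right) \right)} = - (-224 - 14 \left(7 \cdot 4 - -1\right) \left(-1\right)) = - (-224 - 14 \left(28 + 1\right) \left(-1\right)) = - (-224 - 14 \cdot 29 \left(-1\right)) = - (-224 - -406) = - (-224 + 406) = \left(-1\right) 182 = -182$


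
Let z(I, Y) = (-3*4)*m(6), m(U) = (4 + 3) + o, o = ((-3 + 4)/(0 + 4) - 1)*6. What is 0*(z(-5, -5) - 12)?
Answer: 0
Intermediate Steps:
o = -9/2 (o = (1/4 - 1)*6 = (1*(¼) - 1)*6 = (¼ - 1)*6 = -¾*6 = -9/2 ≈ -4.5000)
m(U) = 5/2 (m(U) = (4 + 3) - 9/2 = 7 - 9/2 = 5/2)
z(I, Y) = -30 (z(I, Y) = -3*4*(5/2) = -12*5/2 = -30)
0*(z(-5, -5) - 12) = 0*(-30 - 12) = 0*(-42) = 0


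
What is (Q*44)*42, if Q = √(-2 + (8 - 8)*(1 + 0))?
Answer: 1848*I*√2 ≈ 2613.5*I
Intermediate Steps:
Q = I*√2 (Q = √(-2 + 0*1) = √(-2 + 0) = √(-2) = I*√2 ≈ 1.4142*I)
(Q*44)*42 = ((I*√2)*44)*42 = (44*I*√2)*42 = 1848*I*√2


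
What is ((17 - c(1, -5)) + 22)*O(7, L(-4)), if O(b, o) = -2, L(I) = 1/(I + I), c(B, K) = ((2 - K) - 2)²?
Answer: -28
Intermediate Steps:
c(B, K) = K² (c(B, K) = (-K)² = K²)
L(I) = 1/(2*I)
((17 - c(1, -5)) + 22)*O(7, L(-4)) = ((17 - 1*(-5)²) + 22)*(-2) = ((17 - 1*25) + 22)*(-2) = ((17 - 25) + 22)*(-2) = (-8 + 22)*(-2) = 14*(-2) = -28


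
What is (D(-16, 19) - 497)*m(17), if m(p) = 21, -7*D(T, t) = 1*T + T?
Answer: -10341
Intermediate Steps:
D(T, t) = -2*T/7 (D(T, t) = -(1*T + T)/7 = -(T + T)/7 = -2*T/7)
(D(-16, 19) - 497)*m(17) = (-2/7*(-16) - 497)*21 = (32/7 - 497)*21 = -3447/7*21 = -10341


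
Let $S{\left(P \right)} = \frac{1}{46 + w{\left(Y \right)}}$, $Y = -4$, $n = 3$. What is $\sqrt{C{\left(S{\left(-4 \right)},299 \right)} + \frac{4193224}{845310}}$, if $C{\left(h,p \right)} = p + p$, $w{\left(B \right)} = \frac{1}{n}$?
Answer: $\frac{\sqrt{298369026210}}{22245} \approx 24.555$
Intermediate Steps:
$w{\left(B \right)} = \frac{1}{3}$
$S{\left(P \right)} = \frac{3}{139}$ ($S{\left(P \right)} = \frac{1}{46 + \frac{1}{3}} = \frac{1}{\frac{139}{3}} = \frac{3}{139}$)
$C{\left(h,p \right)} = 2 p$
$\sqrt{C{\left(S{\left(-4 \right)},299 \right)} + \frac{4193224}{845310}} = \sqrt{2 \cdot 299 + \frac{4193224}{845310}} = \sqrt{598 + 4193224 \cdot \frac{1}{845310}} = \sqrt{598 + \frac{110348}{22245}} = \sqrt{\frac{13412858}{22245}} = \frac{\sqrt{298369026210}}{22245}$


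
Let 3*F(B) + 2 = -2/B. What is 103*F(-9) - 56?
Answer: -3160/27 ≈ -117.04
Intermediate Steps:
F(B) = -⅔ - 2/(3*B) (F(B) = -⅔ + (-2/B)/3 = -⅔ - 2/(3*B))
103*F(-9) - 56 = 103*((⅔)*(-1 - 1*(-9))/(-9)) - 56 = 103*((⅔)*(-⅑)*(-1 + 9)) - 56 = 103*((⅔)*(-⅑)*8) - 56 = 103*(-16/27) - 56 = -1648/27 - 56 = -3160/27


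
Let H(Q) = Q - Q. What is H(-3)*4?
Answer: 0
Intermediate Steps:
H(Q) = 0
H(-3)*4 = 0*4 = 0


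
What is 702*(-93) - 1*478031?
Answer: -543317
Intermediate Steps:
702*(-93) - 1*478031 = -65286 - 478031 = -543317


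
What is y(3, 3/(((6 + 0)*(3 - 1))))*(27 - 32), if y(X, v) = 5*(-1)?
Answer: 25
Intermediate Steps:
y(X, v) = -5
y(3, 3/(((6 + 0)*(3 - 1))))*(27 - 32) = -5*(27 - 32) = -5*(-5) = 25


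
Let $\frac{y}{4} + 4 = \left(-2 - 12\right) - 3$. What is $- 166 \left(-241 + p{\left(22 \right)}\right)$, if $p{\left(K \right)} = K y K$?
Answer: $6788902$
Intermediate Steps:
$y = -84$ ($y = -16 + 4 \left(\left(-2 - 12\right) - 3\right) = -16 + 4 \left(-14 - 3\right) = -16 + 4 \left(-17\right) = -16 - 68 = -84$)
$p{\left(K \right)} = - 84 K^{2}$ ($p{\left(K \right)} = K \left(-84\right) K = - 84 K K = - 84 K^{2}$)
$- 166 \left(-241 + p{\left(22 \right)}\right) = - 166 \left(-241 - 84 \cdot 22^{2}\right) = - 166 \left(-241 - 40656\right) = \left(-166\right) \left(-40897\right) = 6788902$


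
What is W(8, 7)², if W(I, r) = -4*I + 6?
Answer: 676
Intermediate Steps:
W(I, r) = 6 - 4*I
W(8, 7)² = (6 - 4*8)² = (6 - 32)² = (-26)² = 676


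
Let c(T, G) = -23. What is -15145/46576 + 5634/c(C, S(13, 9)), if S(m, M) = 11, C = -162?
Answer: -262757519/1071248 ≈ -245.28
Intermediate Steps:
-15145/46576 + 5634/c(C, S(13, 9)) = -15145/46576 + 5634/(-23) = -15145*1/46576 + 5634*(-1/23) = -15145/46576 - 5634/23 = -262757519/1071248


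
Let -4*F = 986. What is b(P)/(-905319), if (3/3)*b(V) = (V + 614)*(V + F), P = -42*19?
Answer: -192188/905319 ≈ -0.21229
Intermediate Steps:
F = -493/2 (F = -¼*986 = -493/2 ≈ -246.50)
P = -798
b(V) = (614 + V)*(-493/2 + V) (b(V) = (V + 614)*(V - 493/2) = (614 + V)*(-493/2 + V))
b(P)/(-905319) = (-151351 + (-798)² + (735/2)*(-798))/(-905319) = (-151351 + 636804 - 293265)*(-1/905319) = 192188*(-1/905319) = -192188/905319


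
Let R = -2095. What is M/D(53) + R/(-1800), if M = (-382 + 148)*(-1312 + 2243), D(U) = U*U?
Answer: -77250469/1011240 ≈ -76.392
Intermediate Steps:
D(U) = U**2
M = -217854 (M = -234*931 = -217854)
M/D(53) + R/(-1800) = -217854/(53**2) - 2095/(-1800) = -217854/2809 - 2095*(-1/1800) = -217854*1/2809 + 419/360 = -217854/2809 + 419/360 = -77250469/1011240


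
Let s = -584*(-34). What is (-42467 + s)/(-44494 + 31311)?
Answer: 22611/13183 ≈ 1.7152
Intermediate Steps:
s = 19856
(-42467 + s)/(-44494 + 31311) = (-42467 + 19856)/(-44494 + 31311) = -22611/(-13183) = -22611*(-1/13183) = 22611/13183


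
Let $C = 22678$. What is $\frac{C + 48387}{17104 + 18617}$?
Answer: $\frac{71065}{35721} \approx 1.9894$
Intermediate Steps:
$\frac{C + 48387}{17104 + 18617} = \frac{22678 + 48387}{17104 + 18617} = \frac{71065}{35721}$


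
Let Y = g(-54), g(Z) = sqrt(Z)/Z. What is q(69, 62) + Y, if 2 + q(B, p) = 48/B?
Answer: -30/23 - I*sqrt(6)/18 ≈ -1.3043 - 0.13608*I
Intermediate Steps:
q(B, p) = -2 + 48/B
g(Z) = 1/sqrt(Z)
Y = -I*sqrt(6)/18 (Y = 1/sqrt(-54) = -I*sqrt(6)/18 ≈ -0.13608*I)
q(69, 62) + Y = (-2 + 48/69) - I*sqrt(6)/18 = (-2 + 48*(1/69)) - I*sqrt(6)/18 = (-2 + 16/23) - I*sqrt(6)/18 = -30/23 - I*sqrt(6)/18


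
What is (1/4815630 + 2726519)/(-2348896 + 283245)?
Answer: -13129906691971/9947410925130 ≈ -1.3199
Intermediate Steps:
(1/4815630 + 2726519)/(-2348896 + 283245) = (1/4815630 + 2726519)/(-2065651) = (13129906691971/4815630)*(-1/2065651) = -13129906691971/9947410925130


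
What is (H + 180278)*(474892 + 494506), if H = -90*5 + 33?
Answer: 174356893678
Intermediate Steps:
H = -417 (H = -450 + 33 = -417)
(H + 180278)*(474892 + 494506) = (-417 + 180278)*(474892 + 494506) = 179861*969398 = 174356893678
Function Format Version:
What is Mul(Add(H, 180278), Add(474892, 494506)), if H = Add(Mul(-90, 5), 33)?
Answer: 174356893678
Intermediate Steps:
H = -417 (H = Add(-450, 33) = -417)
Mul(Add(H, 180278), Add(474892, 494506)) = Mul(Add(-417, 180278), Add(474892, 494506)) = Mul(179861, 969398) = 174356893678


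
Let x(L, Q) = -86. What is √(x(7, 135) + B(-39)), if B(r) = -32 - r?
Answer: I*√79 ≈ 8.8882*I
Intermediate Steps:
√(x(7, 135) + B(-39)) = √(-86 + (-32 - 1*(-39))) = √(-86 + (-32 + 39)) = √(-86 + 7) = √(-79) = I*√79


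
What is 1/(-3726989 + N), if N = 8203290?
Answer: 1/4476301 ≈ 2.2340e-7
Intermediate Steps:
1/(-3726989 + N) = 1/(-3726989 + 8203290) = 1/4476301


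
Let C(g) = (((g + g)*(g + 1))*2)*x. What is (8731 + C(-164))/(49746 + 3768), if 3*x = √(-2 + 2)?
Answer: 8731/53514 ≈ 0.16315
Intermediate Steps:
x = 0 (x = √(-2 + 2)/3 = √0/3 = (⅓)*0 = 0)
C(g) = 0 (C(g) = (((g + g)*(g + 1))*2)*0 = (((2*g)*(1 + g))*2)*0 = ((2*g*(1 + g))*2)*0 = (4*g*(1 + g))*0 = 0)
(8731 + C(-164))/(49746 + 3768) = (8731 + 0)/(49746 + 3768) = 8731/53514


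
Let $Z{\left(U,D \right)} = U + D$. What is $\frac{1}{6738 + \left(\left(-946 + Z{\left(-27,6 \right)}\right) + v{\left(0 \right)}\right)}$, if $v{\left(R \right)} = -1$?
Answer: $\frac{1}{5770} \approx 0.00017331$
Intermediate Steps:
$Z{\left(U,D \right)} = D + U$
$\frac{1}{6738 + \left(\left(-946 + Z{\left(-27,6 \right)}\right) + v{\left(0 \right)}\right)} = \frac{1}{6738 + \left(\left(-946 + \left(6 - 27\right)\right) - 1\right)} = \frac{1}{6738 - 968} = \frac{1}{5770}$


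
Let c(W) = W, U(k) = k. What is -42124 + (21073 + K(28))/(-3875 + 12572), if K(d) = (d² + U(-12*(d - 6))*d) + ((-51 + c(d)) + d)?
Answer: -366337958/8697 ≈ -42122.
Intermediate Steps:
K(d) = -51 + d² + 2*d + d*(72 - 12*d) (K(d) = (d² + (-12*(d - 6))*d) + ((-51 + d) + d) = (d² + (-12*(-6 + d))*d) + (-51 + 2*d) = (d² + (72 - 12*d)*d) + (-51 + 2*d) = (d² + d*(72 - 12*d)) + (-51 + 2*d) = -51 + d² + 2*d + d*(72 - 12*d))
-42124 + (21073 + K(28))/(-3875 + 12572) = -42124 + (21073 + (-51 - 11*28² + 74*28))/(-3875 + 12572) = -42124 + (21073 + (-51 - 11*784 + 2072))/8697 = -42124 + (21073 + (-51 - 8624 + 2072))*(1/8697) = -42124 + (21073 - 6603)*(1/8697) = -42124 + 14470*(1/8697) = -42124 + 14470/8697 = -366337958/8697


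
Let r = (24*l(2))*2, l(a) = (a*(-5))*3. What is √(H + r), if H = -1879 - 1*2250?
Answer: I*√5569 ≈ 74.626*I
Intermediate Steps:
l(a) = -15*a (l(a) = -5*a*3 = -15*a)
r = -1440 (r = (24*(-15*2))*2 = (24*(-30))*2 = -720*2 = -1440)
H = -4129 (H = -1879 - 2250 = -4129)
√(H + r) = √(-4129 - 1440) = √(-5569) = I*√5569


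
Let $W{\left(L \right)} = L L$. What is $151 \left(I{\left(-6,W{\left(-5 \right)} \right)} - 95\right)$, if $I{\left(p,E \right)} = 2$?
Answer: $-14043$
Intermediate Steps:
$W{\left(L \right)} = L^{2}$
$151 \left(I{\left(-6,W{\left(-5 \right)} \right)} - 95\right) = 151 \left(2 - 95\right) = 151 \left(-93\right) = -14043$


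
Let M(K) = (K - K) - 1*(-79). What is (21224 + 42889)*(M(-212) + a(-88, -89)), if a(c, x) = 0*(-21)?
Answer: 5064927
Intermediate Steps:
a(c, x) = 0
M(K) = 79 (M(K) = 0 + 79 = 79)
(21224 + 42889)*(M(-212) + a(-88, -89)) = (21224 + 42889)*(79 + 0) = 64113*79 = 5064927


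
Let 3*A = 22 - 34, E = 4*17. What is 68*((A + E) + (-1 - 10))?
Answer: 3604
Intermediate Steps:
E = 68
A = -4 (A = (22 - 34)/3 = (⅓)*(-12) = -4)
68*((A + E) + (-1 - 10)) = 68*((-4 + 68) + (-1 - 10)) = 68*(64 - 11) = 68*53 = 3604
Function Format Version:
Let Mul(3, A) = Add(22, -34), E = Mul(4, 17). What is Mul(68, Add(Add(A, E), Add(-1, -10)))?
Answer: 3604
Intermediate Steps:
E = 68
A = -4 (A = Mul(Rational(1, 3), Add(22, -34)) = Mul(Rational(1, 3), -12) = -4)
Mul(68, Add(Add(A, E), Add(-1, -10))) = Mul(68, Add(Add(-4, 68), Add(-1, -10))) = Mul(68, Add(64, -11)) = Mul(68, 53) = 3604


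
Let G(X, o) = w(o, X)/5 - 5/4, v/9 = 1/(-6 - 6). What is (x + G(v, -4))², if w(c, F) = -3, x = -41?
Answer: 734449/400 ≈ 1836.1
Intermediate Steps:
v = -¾ (v = 9/(-6 - 6) = 9/(-12) = 9*(-1/12) = -¾ ≈ -0.75000)
G(X, o) = -37/20 (G(X, o) = -3/5 - 5/4 = -3*⅕ - 5*¼ = -⅗ - 5/4 = -37/20)
(x + G(v, -4))² = (-41 - 37/20)² = (-857/20)² = 734449/400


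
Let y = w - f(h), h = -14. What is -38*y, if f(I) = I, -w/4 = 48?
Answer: 6764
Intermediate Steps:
w = -192 (w = -4*48 = -192)
y = -178 (y = -192 - 1*(-14) = -192 + 14 = -178)
-38*y = -38*(-178) = 6764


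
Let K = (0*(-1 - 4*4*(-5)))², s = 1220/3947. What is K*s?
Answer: 0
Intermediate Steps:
s = 1220/3947 (s = 1220*(1/3947) = 1220/3947 ≈ 0.30910)
K = 0 (K = (0*(-1 - 16*(-5)))² = (0*(-1 + 80))² = (0*79)² = 0² = 0)
K*s = 0*(1220/3947) = 0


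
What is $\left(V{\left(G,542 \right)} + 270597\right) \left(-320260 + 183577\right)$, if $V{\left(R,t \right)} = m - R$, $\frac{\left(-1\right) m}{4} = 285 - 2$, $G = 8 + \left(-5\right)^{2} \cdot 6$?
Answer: $-36809688681$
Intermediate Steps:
$G = 158$ ($G = 8 + 25 \cdot 6 = 8 + 150 = 158$)
$m = -1132$ ($m = - 4 \left(285 - 2\right) = \left(-4\right) 283 = -1132$)
$V{\left(R,t \right)} = -1132 - R$
$\left(V{\left(G,542 \right)} + 270597\right) \left(-320260 + 183577\right) = \left(\left(-1132 - 158\right) + 270597\right) \left(-320260 + 183577\right) = \left(\left(-1132 - 158\right) + 270597\right) \left(-136683\right) = \left(-1290 + 270597\right) \left(-136683\right) = 269307 \left(-136683\right) = -36809688681$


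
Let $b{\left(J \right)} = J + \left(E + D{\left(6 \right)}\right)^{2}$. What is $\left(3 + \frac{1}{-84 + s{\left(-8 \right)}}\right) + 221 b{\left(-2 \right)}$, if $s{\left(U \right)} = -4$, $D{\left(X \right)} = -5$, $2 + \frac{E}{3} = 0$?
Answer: $\frac{2314575}{88} \approx 26302.0$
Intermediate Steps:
$E = -6$ ($E = -6 + 3 \cdot 0 = -6 + 0 = -6$)
$b{\left(J \right)} = 121 + J$ ($b{\left(J \right)} = J + \left(-6 - 5\right)^{2} = J + \left(-11\right)^{2} = J + 121 = 121 + J$)
$\left(3 + \frac{1}{-84 + s{\left(-8 \right)}}\right) + 221 b{\left(-2 \right)} = \left(3 + \frac{1}{-84 - 4}\right) + 221 \left(121 - 2\right) = \left(3 + \frac{1}{-88}\right) + 221 \cdot 119 = \left(3 - \frac{1}{88}\right) + 26299 = \frac{263}{88} + 26299 = \frac{2314575}{88}$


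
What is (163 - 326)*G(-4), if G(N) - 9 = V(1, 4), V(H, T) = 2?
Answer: -1793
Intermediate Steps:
G(N) = 11 (G(N) = 9 + 2 = 11)
(163 - 326)*G(-4) = (163 - 326)*11 = -163*11 = -1793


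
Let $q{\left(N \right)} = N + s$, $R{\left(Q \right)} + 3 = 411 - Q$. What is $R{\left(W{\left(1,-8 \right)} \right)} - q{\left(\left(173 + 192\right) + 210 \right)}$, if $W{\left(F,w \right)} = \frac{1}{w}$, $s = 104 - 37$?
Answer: $- \frac{1871}{8} \approx -233.88$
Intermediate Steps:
$s = 67$
$R{\left(Q \right)} = 408 - Q$ ($R{\left(Q \right)} = -3 - \left(-411 + Q\right) = 408 - Q$)
$q{\left(N \right)} = 67 + N$ ($q{\left(N \right)} = N + 67 = 67 + N$)
$R{\left(W{\left(1,-8 \right)} \right)} - q{\left(\left(173 + 192\right) + 210 \right)} = \left(408 - \frac{1}{-8}\right) - \left(67 + \left(\left(173 + 192\right) + 210\right)\right) = \left(408 - - \frac{1}{8}\right) - \left(67 + \left(365 + 210\right)\right) = \left(408 + \frac{1}{8}\right) - \left(67 + 575\right) = \frac{3265}{8} - 642 = - \frac{1871}{8}$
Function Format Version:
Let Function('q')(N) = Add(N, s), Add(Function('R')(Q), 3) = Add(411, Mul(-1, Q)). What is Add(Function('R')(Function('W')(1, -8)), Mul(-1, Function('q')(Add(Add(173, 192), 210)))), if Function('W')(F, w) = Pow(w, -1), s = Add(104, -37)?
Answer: Rational(-1871, 8) ≈ -233.88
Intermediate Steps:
s = 67
Function('R')(Q) = Add(408, Mul(-1, Q)) (Function('R')(Q) = Add(-3, Add(411, Mul(-1, Q))) = Add(408, Mul(-1, Q)))
Function('q')(N) = Add(67, N) (Function('q')(N) = Add(N, 67) = Add(67, N))
Add(Function('R')(Function('W')(1, -8)), Mul(-1, Function('q')(Add(Add(173, 192), 210)))) = Add(Add(408, Mul(-1, Pow(-8, -1))), Mul(-1, Add(67, Add(Add(173, 192), 210)))) = Add(Add(408, Mul(-1, Rational(-1, 8))), Mul(-1, Add(67, Add(365, 210)))) = Add(Add(408, Rational(1, 8)), Mul(-1, Add(67, 575))) = Add(Rational(3265, 8), Mul(-1, 642)) = Add(Rational(3265, 8), -642) = Rational(-1871, 8)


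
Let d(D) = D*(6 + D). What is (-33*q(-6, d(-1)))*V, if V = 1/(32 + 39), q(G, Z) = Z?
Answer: 165/71 ≈ 2.3239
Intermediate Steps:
V = 1/71 ≈ 0.014085
(-33*q(-6, d(-1)))*V = -(-33)*(6 - 1)*(1/71) = -(-33)*5*(1/71) = -33*(-5)*(1/71) = 165*(1/71) = 165/71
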